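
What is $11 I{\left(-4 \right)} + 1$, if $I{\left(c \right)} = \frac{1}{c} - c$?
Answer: $\frac{169}{4} \approx 42.25$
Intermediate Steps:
$11 I{\left(-4 \right)} + 1 = 11 \left(\frac{1}{-4} - -4\right) + 1 = 11 \left(- \frac{1}{4} + 4\right) + 1 = 11 \cdot \frac{15}{4} + 1 = \frac{165}{4} + 1 = \frac{169}{4}$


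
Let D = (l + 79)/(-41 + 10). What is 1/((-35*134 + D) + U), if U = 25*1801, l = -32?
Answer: 31/1250338 ≈ 2.4793e-5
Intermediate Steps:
D = -47/31 (D = (-32 + 79)/(-41 + 10) = 47/(-31) = 47*(-1/31) = -47/31 ≈ -1.5161)
U = 45025
1/((-35*134 + D) + U) = 1/((-35*134 - 47/31) + 45025) = 1/((-4690 - 47/31) + 45025) = 1/(-145437/31 + 45025) = 1/(1250338/31) = 31/1250338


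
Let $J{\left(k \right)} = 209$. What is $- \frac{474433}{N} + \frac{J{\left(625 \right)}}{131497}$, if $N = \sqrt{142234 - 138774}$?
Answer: $\frac{209}{131497} - \frac{474433 \sqrt{865}}{1730} \approx -8065.6$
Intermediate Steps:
$N = 2 \sqrt{865}$ ($N = \sqrt{3460} = 2 \sqrt{865} \approx 58.822$)
$- \frac{474433}{N} + \frac{J{\left(625 \right)}}{131497} = - \frac{474433}{2 \sqrt{865}} + \frac{209}{131497} = - 474433 \frac{\sqrt{865}}{1730} + 209 \cdot \frac{1}{131497} = - \frac{474433 \sqrt{865}}{1730} + \frac{209}{131497} = \frac{209}{131497} - \frac{474433 \sqrt{865}}{1730}$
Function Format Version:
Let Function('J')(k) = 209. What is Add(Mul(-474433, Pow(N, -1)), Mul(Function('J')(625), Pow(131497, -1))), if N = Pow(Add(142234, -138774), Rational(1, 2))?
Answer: Add(Rational(209, 131497), Mul(Rational(-474433, 1730), Pow(865, Rational(1, 2)))) ≈ -8065.6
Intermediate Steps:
N = Mul(2, Pow(865, Rational(1, 2))) (N = Pow(3460, Rational(1, 2)) = Mul(2, Pow(865, Rational(1, 2))) ≈ 58.822)
Add(Mul(-474433, Pow(N, -1)), Mul(Function('J')(625), Pow(131497, -1))) = Add(Mul(-474433, Pow(Mul(2, Pow(865, Rational(1, 2))), -1)), Mul(209, Pow(131497, -1))) = Add(Mul(-474433, Mul(Rational(1, 1730), Pow(865, Rational(1, 2)))), Mul(209, Rational(1, 131497))) = Add(Mul(Rational(-474433, 1730), Pow(865, Rational(1, 2))), Rational(209, 131497)) = Add(Rational(209, 131497), Mul(Rational(-474433, 1730), Pow(865, Rational(1, 2))))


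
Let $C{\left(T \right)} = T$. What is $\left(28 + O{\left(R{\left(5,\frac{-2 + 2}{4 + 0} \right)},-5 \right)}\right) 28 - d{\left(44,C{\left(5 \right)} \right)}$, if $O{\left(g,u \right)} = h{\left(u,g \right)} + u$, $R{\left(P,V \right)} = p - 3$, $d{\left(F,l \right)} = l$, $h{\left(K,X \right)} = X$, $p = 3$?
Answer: $639$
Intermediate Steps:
$R{\left(P,V \right)} = 0$ ($R{\left(P,V \right)} = 3 - 3 = 0$)
$O{\left(g,u \right)} = g + u$
$\left(28 + O{\left(R{\left(5,\frac{-2 + 2}{4 + 0} \right)},-5 \right)}\right) 28 - d{\left(44,C{\left(5 \right)} \right)} = \left(28 + \left(0 - 5\right)\right) 28 - 5 = \left(28 - 5\right) 28 - 5 = 23 \cdot 28 - 5 = 644 - 5 = 639$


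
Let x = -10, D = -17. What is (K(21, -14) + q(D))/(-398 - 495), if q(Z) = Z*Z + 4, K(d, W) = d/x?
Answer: -2909/8930 ≈ -0.32576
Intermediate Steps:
K(d, W) = -d/10 (K(d, W) = d/(-10) = d*(-1/10) = -d/10)
q(Z) = 4 + Z**2 (q(Z) = Z**2 + 4 = 4 + Z**2)
(K(21, -14) + q(D))/(-398 - 495) = (-1/10*21 + (4 + (-17)**2))/(-398 - 495) = (-21/10 + (4 + 289))/(-893) = (-21/10 + 293)*(-1/893) = (2909/10)*(-1/893) = -2909/8930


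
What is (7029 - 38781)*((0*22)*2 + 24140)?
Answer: -766493280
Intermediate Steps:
(7029 - 38781)*((0*22)*2 + 24140) = -31752*(0*2 + 24140) = -31752*(0 + 24140) = -31752*24140 = -766493280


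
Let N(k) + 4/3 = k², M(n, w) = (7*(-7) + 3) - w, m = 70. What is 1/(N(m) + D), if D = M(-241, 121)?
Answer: 3/14195 ≈ 0.00021134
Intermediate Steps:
M(n, w) = -46 - w (M(n, w) = (-49 + 3) - w = -46 - w)
N(k) = -4/3 + k²
D = -167 (D = -46 - 1*121 = -46 - 121 = -167)
1/(N(m) + D) = 1/((-4/3 + 70²) - 167) = 1/((-4/3 + 4900) - 167) = 1/(14696/3 - 167) = 1/(14195/3) = 3/14195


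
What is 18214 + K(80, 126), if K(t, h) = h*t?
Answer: 28294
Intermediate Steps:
18214 + K(80, 126) = 18214 + 126*80 = 18214 + 10080 = 28294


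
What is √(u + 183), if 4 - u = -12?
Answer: √199 ≈ 14.107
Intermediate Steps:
u = 16 (u = 4 - 1*(-12) = 4 + 12 = 16)
√(u + 183) = √(16 + 183) = √199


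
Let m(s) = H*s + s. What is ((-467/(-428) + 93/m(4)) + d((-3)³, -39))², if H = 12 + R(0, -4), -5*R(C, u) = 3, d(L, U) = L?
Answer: 423248329/732736 ≈ 577.63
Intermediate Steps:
R(C, u) = -⅗ (R(C, u) = -⅕*3 = -⅗)
H = 57/5 (H = 12 - ⅗ = 57/5 ≈ 11.400)
m(s) = 62*s/5 (m(s) = 57*s/5 + s = 62*s/5)
((-467/(-428) + 93/m(4)) + d((-3)³, -39))² = ((-467/(-428) + 93/(((62/5)*4))) + (-3)³)² = ((-467*(-1/428) + 93/(248/5)) - 27)² = ((467/428 + 93*(5/248)) - 27)² = ((467/428 + 15/8) - 27)² = (2539/856 - 27)² = (-20573/856)² = 423248329/732736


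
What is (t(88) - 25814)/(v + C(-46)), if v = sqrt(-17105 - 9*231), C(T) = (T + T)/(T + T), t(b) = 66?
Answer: 25748*I/(-I + 4*sqrt(1199)) ≈ -1.3421 + 185.89*I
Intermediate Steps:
C(T) = 1 (C(T) = (2*T)/((2*T)) = (2*T)*(1/(2*T)) = 1)
v = 4*I*sqrt(1199) (v = sqrt(-17105 - 2079) = sqrt(-19184) = 4*I*sqrt(1199) ≈ 138.51*I)
(t(88) - 25814)/(v + C(-46)) = (66 - 25814)/(4*I*sqrt(1199) + 1) = -25748/(1 + 4*I*sqrt(1199))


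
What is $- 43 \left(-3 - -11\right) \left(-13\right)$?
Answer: $4472$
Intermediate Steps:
$- 43 \left(-3 - -11\right) \left(-13\right) = - 43 \left(-3 + 11\right) \left(-13\right) = \left(-43\right) 8 \left(-13\right) = \left(-344\right) \left(-13\right) = 4472$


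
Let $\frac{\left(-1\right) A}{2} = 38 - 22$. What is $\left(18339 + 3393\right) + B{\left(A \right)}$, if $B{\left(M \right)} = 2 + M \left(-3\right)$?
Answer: $21830$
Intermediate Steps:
$A = -32$ ($A = - 2 \left(38 - 22\right) = \left(-2\right) 16 = -32$)
$B{\left(M \right)} = 2 - 3 M$
$\left(18339 + 3393\right) + B{\left(A \right)} = \left(18339 + 3393\right) + \left(2 - -96\right) = 21732 + \left(2 + 96\right) = 21732 + 98 = 21830$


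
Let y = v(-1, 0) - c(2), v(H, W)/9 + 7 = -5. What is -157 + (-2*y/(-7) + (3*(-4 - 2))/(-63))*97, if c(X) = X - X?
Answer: -21857/7 ≈ -3122.4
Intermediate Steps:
v(H, W) = -108 (v(H, W) = -63 + 9*(-5) = -63 - 45 = -108)
c(X) = 0
y = -108 (y = -108 - 1*0 = -108 + 0 = -108)
-157 + (-2*y/(-7) + (3*(-4 - 2))/(-63))*97 = -157 + (-2*(-108)/(-7) + (3*(-4 - 2))/(-63))*97 = -157 + (216*(-⅐) + (3*(-6))*(-1/63))*97 = -157 + (-216/7 - 18*(-1/63))*97 = -157 + (-216/7 + 2/7)*97 = -157 - 214/7*97 = -157 - 20758/7 = -21857/7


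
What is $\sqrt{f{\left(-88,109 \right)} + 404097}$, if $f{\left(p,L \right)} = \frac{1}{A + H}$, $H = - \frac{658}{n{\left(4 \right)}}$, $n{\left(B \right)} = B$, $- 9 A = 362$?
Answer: $\frac{\sqrt{5487324018495}}{3685} \approx 635.69$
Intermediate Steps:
$A = - \frac{362}{9}$ ($A = \left(- \frac{1}{9}\right) 362 = - \frac{362}{9} \approx -40.222$)
$H = - \frac{329}{2}$ ($H = - \frac{658}{4} = \left(-658\right) \frac{1}{4} = - \frac{329}{2} \approx -164.5$)
$f{\left(p,L \right)} = - \frac{18}{3685}$ ($f{\left(p,L \right)} = \frac{1}{- \frac{362}{9} - \frac{329}{2}} = \frac{1}{- \frac{3685}{18}} = - \frac{18}{3685}$)
$\sqrt{f{\left(-88,109 \right)} + 404097} = \sqrt{- \frac{18}{3685} + 404097} = \sqrt{\frac{1489097427}{3685}} = \frac{\sqrt{5487324018495}}{3685}$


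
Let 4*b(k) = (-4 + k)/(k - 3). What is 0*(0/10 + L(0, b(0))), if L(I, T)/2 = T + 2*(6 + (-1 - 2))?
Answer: 0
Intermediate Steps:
b(k) = (-4 + k)/(4*(-3 + k)) (b(k) = ((-4 + k)/(k - 3))/4 = ((-4 + k)/(-3 + k))/4 = (-4 + k)/(4*(-3 + k)))
L(I, T) = 12 + 2*T (L(I, T) = 2*(T + 2*(6 + (-1 - 2))) = 2*(T + 2*(6 - 3)) = 2*(T + 2*3) = 2*(T + 6) = 2*(6 + T) = 12 + 2*T)
0*(0/10 + L(0, b(0))) = 0*(0/10 + (12 + 2*((-4 + 0)/(4*(-3 + 0))))) = 0*(0*(⅒) + (12 + 2*((¼)*(-4)/(-3)))) = 0*(0 + (12 + 2*((¼)*(-⅓)*(-4)))) = 0*(0 + (12 + 2*(⅓))) = 0*(0 + (12 + ⅔)) = 0*(0 + 38/3) = 0*(38/3) = 0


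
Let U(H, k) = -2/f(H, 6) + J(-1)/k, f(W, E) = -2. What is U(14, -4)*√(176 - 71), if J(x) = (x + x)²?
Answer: 0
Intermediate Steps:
J(x) = 4*x² (J(x) = (2*x)² = 4*x²)
U(H, k) = 1 + 4/k (U(H, k) = -2/(-2) + (4*(-1)²)/k = -2*(-½) + (4*1)/k = 1 + 4/k)
U(14, -4)*√(176 - 71) = ((4 - 4)/(-4))*√(176 - 71) = (-¼*0)*√105 = 0*√105 = 0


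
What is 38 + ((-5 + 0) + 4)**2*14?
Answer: 52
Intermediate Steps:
38 + ((-5 + 0) + 4)**2*14 = 38 + (-5 + 4)**2*14 = 38 + (-1)**2*14 = 38 + 1*14 = 38 + 14 = 52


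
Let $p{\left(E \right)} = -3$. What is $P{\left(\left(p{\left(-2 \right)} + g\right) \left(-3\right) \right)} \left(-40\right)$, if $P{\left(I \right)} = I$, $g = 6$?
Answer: $360$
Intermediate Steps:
$P{\left(\left(p{\left(-2 \right)} + g\right) \left(-3\right) \right)} \left(-40\right) = \left(-3 + 6\right) \left(-3\right) \left(-40\right) = 3 \left(-3\right) \left(-40\right) = \left(-9\right) \left(-40\right) = 360$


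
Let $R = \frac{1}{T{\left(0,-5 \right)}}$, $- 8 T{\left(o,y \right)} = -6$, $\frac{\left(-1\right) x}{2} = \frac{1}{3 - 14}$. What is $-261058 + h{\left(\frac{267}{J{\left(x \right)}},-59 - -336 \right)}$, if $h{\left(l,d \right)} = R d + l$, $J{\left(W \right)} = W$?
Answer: $- \frac{1555321}{6} \approx -2.5922 \cdot 10^{5}$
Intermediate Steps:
$x = \frac{2}{11}$ ($x = - \frac{2}{3 - 14} = - \frac{2}{-11} = \left(-2\right) \left(- \frac{1}{11}\right) = \frac{2}{11} \approx 0.18182$)
$T{\left(o,y \right)} = \frac{3}{4}$ ($T{\left(o,y \right)} = \left(- \frac{1}{8}\right) \left(-6\right) = \frac{3}{4}$)
$R = \frac{4}{3}$ ($R = \frac{1}{\frac{3}{4}} = \frac{4}{3} \approx 1.3333$)
$h{\left(l,d \right)} = l + \frac{4 d}{3}$ ($h{\left(l,d \right)} = \frac{4 d}{3} + l = l + \frac{4 d}{3}$)
$-261058 + h{\left(\frac{267}{J{\left(x \right)}},-59 - -336 \right)} = -261058 + \left(\frac{267}{\frac{2}{11}} + \frac{4 \left(-59 - -336\right)}{3}\right) = -261058 + \left(267 \cdot \frac{11}{2} + \frac{4 \left(-59 + 336\right)}{3}\right) = -261058 + \left(\frac{2937}{2} + \frac{4}{3} \cdot 277\right) = -261058 + \left(\frac{2937}{2} + \frac{1108}{3}\right) = -261058 + \frac{11027}{6} = - \frac{1555321}{6}$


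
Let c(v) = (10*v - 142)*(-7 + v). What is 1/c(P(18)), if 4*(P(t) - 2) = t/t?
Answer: 8/4541 ≈ 0.0017617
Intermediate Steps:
P(t) = 9/4 (P(t) = 2 + (t/t)/4 = 2 + (¼)*1 = 2 + ¼ = 9/4)
c(v) = (-142 + 10*v)*(-7 + v)
1/c(P(18)) = 1/(994 - 212*9/4 + 10*(9/4)²) = 1/(994 - 477 + 10*(81/16)) = 1/(994 - 477 + 405/8) = 1/(4541/8) = 8/4541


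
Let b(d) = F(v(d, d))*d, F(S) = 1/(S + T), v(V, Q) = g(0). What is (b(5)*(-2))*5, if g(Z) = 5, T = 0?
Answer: -10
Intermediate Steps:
v(V, Q) = 5
F(S) = 1/S (F(S) = 1/(S + 0) = 1/S)
b(d) = d/5
(b(5)*(-2))*5 = (((⅕)*5)*(-2))*5 = (1*(-2))*5 = -2*5 = -10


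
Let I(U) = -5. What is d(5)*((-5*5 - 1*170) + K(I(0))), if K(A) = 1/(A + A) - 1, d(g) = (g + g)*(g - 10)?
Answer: 9805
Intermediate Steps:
d(g) = 2*g*(-10 + g) (d(g) = (2*g)*(-10 + g) = 2*g*(-10 + g))
K(A) = -1 + 1/(2*A) (K(A) = 1/(2*A) - 1 = -1 + 1/(2*A))
d(5)*((-5*5 - 1*170) + K(I(0))) = (2*5*(-10 + 5))*((-5*5 - 1*170) + (1/2 - 1*(-5))/(-5)) = (2*5*(-5))*((-25 - 170) - (1/2 + 5)/5) = -50*(-195 - 1/5*11/2) = -50*(-195 - 11/10) = -50*(-1961/10) = 9805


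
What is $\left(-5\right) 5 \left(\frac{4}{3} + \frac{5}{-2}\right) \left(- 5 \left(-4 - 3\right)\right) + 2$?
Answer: $\frac{6137}{6} \approx 1022.8$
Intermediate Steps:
$\left(-5\right) 5 \left(\frac{4}{3} + \frac{5}{-2}\right) \left(- 5 \left(-4 - 3\right)\right) + 2 = - 25 \left(4 \cdot \frac{1}{3} + 5 \left(- \frac{1}{2}\right)\right) \left(\left(-5\right) \left(-7\right)\right) + 2 = - 25 \left(\frac{4}{3} - \frac{5}{2}\right) 35 + 2 = \left(-25\right) \left(- \frac{7}{6}\right) 35 + 2 = \frac{175}{6} \cdot 35 + 2 = \frac{6125}{6} + 2 = \frac{6137}{6}$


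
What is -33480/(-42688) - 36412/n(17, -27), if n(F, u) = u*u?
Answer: -191243567/3889944 ≈ -49.164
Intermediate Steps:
n(F, u) = u**2
-33480/(-42688) - 36412/n(17, -27) = -33480/(-42688) - 36412/((-27)**2) = -33480*(-1/42688) - 36412/729 = 4185/5336 - 36412*1/729 = 4185/5336 - 36412/729 = -191243567/3889944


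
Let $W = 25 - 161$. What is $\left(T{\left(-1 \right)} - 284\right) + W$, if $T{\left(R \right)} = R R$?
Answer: $-419$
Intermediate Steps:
$T{\left(R \right)} = R^{2}$
$W = -136$
$\left(T{\left(-1 \right)} - 284\right) + W = \left(\left(-1\right)^{2} - 284\right) - 136 = \left(1 - 284\right) - 136 = -283 - 136 = -419$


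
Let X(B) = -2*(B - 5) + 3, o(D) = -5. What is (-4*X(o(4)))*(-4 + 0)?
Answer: 368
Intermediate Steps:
X(B) = 13 - 2*B (X(B) = -2*(-5 + B) + 3 = (10 - 2*B) + 3 = 13 - 2*B)
(-4*X(o(4)))*(-4 + 0) = (-4*(13 - 2*(-5)))*(-4 + 0) = -4*(13 + 10)*(-4) = -4*23*(-4) = -92*(-4) = 368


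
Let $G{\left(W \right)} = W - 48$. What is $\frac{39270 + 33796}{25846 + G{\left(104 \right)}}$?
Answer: $\frac{36533}{12951} \approx 2.8209$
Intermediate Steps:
$G{\left(W \right)} = -48 + W$ ($G{\left(W \right)} = W - 48 = -48 + W$)
$\frac{39270 + 33796}{25846 + G{\left(104 \right)}} = \frac{39270 + 33796}{25846 + \left(-48 + 104\right)} = \frac{73066}{25846 + 56} = \frac{73066}{25902} = 73066 \cdot \frac{1}{25902} = \frac{36533}{12951}$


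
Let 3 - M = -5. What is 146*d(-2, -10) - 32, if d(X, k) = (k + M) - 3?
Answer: -762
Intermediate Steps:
M = 8 (M = 3 - 1*(-5) = 3 + 5 = 8)
d(X, k) = 5 + k (d(X, k) = (k + 8) - 3 = (8 + k) - 3 = 5 + k)
146*d(-2, -10) - 32 = 146*(5 - 10) - 32 = 146*(-5) - 32 = -730 - 32 = -762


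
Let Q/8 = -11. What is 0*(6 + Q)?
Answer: 0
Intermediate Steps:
Q = -88 (Q = 8*(-11) = -88)
0*(6 + Q) = 0*(6 - 88) = 0*(-82) = 0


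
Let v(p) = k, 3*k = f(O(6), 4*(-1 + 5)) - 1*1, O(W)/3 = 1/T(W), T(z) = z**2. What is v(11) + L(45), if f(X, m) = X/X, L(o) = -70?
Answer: -70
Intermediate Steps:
O(W) = 3/W**2 (O(W) = 3/(W**2) = 3/W**2)
f(X, m) = 1
k = 0 (k = (1 - 1*1)/3 = (1 - 1)/3 = (1/3)*0 = 0)
v(p) = 0
v(11) + L(45) = 0 - 70 = -70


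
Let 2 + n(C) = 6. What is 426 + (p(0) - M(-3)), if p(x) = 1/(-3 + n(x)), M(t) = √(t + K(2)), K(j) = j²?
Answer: 426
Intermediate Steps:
n(C) = 4 (n(C) = -2 + 6 = 4)
M(t) = √(4 + t) (M(t) = √(t + 2²) = √(t + 4) = √(4 + t))
p(x) = 1 (p(x) = 1/(-3 + 4) = 1/1 = 1)
426 + (p(0) - M(-3)) = 426 + (1 - √(4 - 3)) = 426 + (1 - √1) = 426 + (1 - 1*1) = 426 + (1 - 1) = 426 + 0 = 426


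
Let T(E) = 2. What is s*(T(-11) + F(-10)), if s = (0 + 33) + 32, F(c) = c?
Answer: -520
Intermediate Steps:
s = 65 (s = 33 + 32 = 65)
s*(T(-11) + F(-10)) = 65*(2 - 10) = 65*(-8) = -520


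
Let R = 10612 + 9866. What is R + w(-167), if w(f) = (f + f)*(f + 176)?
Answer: 17472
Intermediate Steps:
w(f) = 2*f*(176 + f) (w(f) = (2*f)*(176 + f) = 2*f*(176 + f))
R = 20478
R + w(-167) = 20478 + 2*(-167)*(176 - 167) = 20478 + 2*(-167)*9 = 20478 - 3006 = 17472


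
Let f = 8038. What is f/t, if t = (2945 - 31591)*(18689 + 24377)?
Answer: -4019/616834318 ≈ -6.5155e-6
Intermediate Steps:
t = -1233668636 (t = -28646*43066 = -1233668636)
f/t = 8038/(-1233668636) = 8038*(-1/1233668636) = -4019/616834318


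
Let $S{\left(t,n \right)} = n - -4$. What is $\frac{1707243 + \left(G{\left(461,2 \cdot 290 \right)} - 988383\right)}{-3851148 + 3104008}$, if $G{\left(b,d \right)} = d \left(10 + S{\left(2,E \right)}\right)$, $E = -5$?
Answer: $- \frac{36204}{37357} \approx -0.96914$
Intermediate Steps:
$S{\left(t,n \right)} = 4 + n$ ($S{\left(t,n \right)} = n + 4 = 4 + n$)
$G{\left(b,d \right)} = 9 d$ ($G{\left(b,d \right)} = d \left(10 + \left(4 - 5\right)\right) = d \left(10 - 1\right) = d 9 = 9 d$)
$\frac{1707243 + \left(G{\left(461,2 \cdot 290 \right)} - 988383\right)}{-3851148 + 3104008} = \frac{1707243 + \left(9 \cdot 2 \cdot 290 - 988383\right)}{-3851148 + 3104008} = \frac{1707243 + \left(9 \cdot 580 - 988383\right)}{-747140} = \left(1707243 + \left(5220 - 988383\right)\right) \left(- \frac{1}{747140}\right) = \left(1707243 - 983163\right) \left(- \frac{1}{747140}\right) = 724080 \left(- \frac{1}{747140}\right) = - \frac{36204}{37357}$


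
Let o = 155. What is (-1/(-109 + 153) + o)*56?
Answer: 95466/11 ≈ 8678.7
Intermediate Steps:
(-1/(-109 + 153) + o)*56 = (-1/(-109 + 153) + 155)*56 = (-1/44 + 155)*56 = (6819/44)*56 = 95466/11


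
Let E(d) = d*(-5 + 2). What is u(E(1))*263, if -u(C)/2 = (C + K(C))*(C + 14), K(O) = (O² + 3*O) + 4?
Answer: -5786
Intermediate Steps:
K(O) = 4 + O² + 3*O
E(d) = -3*d (E(d) = d*(-3) = -3*d)
u(C) = -2*(14 + C)*(4 + C² + 4*C) (u(C) = -2*(C + (4 + C² + 3*C))*(C + 14) = -2*(4 + C² + 4*C)*(14 + C) = -2*(14 + C)*(4 + C² + 4*C))
u(E(1))*263 = (-112 - (-360) - 36*(-3*1)² - 2*(-3*1)³)*263 = (-112 - 120*(-3) - 36*(-3)² - 2*(-3)³)*263 = (-112 + 360 - 36*9 - 2*(-27))*263 = (-112 + 360 - 324 + 54)*263 = -22*263 = -5786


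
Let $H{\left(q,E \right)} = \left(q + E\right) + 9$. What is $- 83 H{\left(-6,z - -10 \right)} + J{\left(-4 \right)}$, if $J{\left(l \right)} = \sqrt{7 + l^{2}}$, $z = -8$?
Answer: $-415 + \sqrt{23} \approx -410.2$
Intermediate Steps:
$H{\left(q,E \right)} = 9 + E + q$ ($H{\left(q,E \right)} = \left(E + q\right) + 9 = 9 + E + q$)
$- 83 H{\left(-6,z - -10 \right)} + J{\left(-4 \right)} = - 83 \left(9 - -2 - 6\right) + \sqrt{7 + \left(-4\right)^{2}} = - 83 \left(9 + \left(-8 + 10\right) - 6\right) + \sqrt{7 + 16} = - 83 \left(9 + 2 - 6\right) + \sqrt{23} = \left(-83\right) 5 + \sqrt{23} = -415 + \sqrt{23}$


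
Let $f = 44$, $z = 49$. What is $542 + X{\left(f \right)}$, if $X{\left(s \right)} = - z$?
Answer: $493$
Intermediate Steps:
$X{\left(s \right)} = -49$ ($X{\left(s \right)} = \left(-1\right) 49 = -49$)
$542 + X{\left(f \right)} = 542 - 49 = 493$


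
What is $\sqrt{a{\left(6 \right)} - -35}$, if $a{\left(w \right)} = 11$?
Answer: $\sqrt{46} \approx 6.7823$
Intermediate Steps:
$\sqrt{a{\left(6 \right)} - -35} = \sqrt{11 - -35} = \sqrt{11 + 35} = \sqrt{46}$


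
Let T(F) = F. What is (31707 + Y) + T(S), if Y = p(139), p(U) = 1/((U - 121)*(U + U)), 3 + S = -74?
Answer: 158276521/5004 ≈ 31630.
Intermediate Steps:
S = -77 (S = -3 - 74 = -77)
p(U) = 1/(2*U*(-121 + U)) (p(U) = 1/((-121 + U)*(2*U)) = 1/(2*U*(-121 + U)))
Y = 1/5004 (Y = (1/2)/(139*(-121 + 139)) = (1/2)*(1/139)/18 = (1/2)*(1/139)*(1/18) = 1/5004 ≈ 0.00019984)
(31707 + Y) + T(S) = (31707 + 1/5004) - 77 = 158661829/5004 - 77 = 158276521/5004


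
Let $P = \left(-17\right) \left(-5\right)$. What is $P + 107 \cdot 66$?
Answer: $7147$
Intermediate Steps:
$P = 85$
$P + 107 \cdot 66 = 85 + 107 \cdot 66 = 85 + 7062 = 7147$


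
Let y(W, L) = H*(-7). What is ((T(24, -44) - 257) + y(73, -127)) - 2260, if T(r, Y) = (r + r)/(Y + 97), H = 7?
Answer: -135950/53 ≈ -2565.1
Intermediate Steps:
y(W, L) = -49 (y(W, L) = 7*(-7) = -49)
T(r, Y) = 2*r/(97 + Y) (T(r, Y) = (2*r)/(97 + Y) = 2*r/(97 + Y))
((T(24, -44) - 257) + y(73, -127)) - 2260 = ((2*24/(97 - 44) - 257) - 49) - 2260 = ((2*24/53 - 257) - 49) - 2260 = ((2*24*(1/53) - 257) - 49) - 2260 = ((48/53 - 257) - 49) - 2260 = (-13573/53 - 49) - 2260 = -16170/53 - 2260 = -135950/53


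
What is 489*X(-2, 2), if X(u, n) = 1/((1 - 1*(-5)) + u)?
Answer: 489/4 ≈ 122.25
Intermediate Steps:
X(u, n) = 1/(6 + u) (X(u, n) = 1/((1 + 5) + u) = 1/(6 + u))
489*X(-2, 2) = 489/(6 - 2) = 489/4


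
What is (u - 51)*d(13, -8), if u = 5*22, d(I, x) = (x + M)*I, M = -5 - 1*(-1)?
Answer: -9204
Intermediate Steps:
M = -4 (M = -5 + 1 = -4)
d(I, x) = I*(-4 + x) (d(I, x) = (x - 4)*I = (-4 + x)*I = I*(-4 + x))
u = 110
(u - 51)*d(13, -8) = (110 - 51)*(13*(-4 - 8)) = 59*(13*(-12)) = 59*(-156) = -9204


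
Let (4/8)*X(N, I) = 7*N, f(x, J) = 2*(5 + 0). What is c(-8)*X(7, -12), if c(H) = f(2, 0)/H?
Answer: -245/2 ≈ -122.50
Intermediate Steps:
f(x, J) = 10 (f(x, J) = 2*5 = 10)
X(N, I) = 14*N (X(N, I) = 2*(7*N) = 14*N)
c(H) = 10/H
c(-8)*X(7, -12) = (10/(-8))*(14*7) = (10*(-⅛))*98 = -5/4*98 = -245/2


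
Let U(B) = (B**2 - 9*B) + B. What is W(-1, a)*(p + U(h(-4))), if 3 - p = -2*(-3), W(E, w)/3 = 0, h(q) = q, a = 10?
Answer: 0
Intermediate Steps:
W(E, w) = 0 (W(E, w) = 3*0 = 0)
p = -3 (p = 3 - (-2)*(-3) = 3 - 1*6 = 3 - 6 = -3)
U(B) = B**2 - 8*B
W(-1, a)*(p + U(h(-4))) = 0*(-3 - 4*(-8 - 4)) = 0*(-3 - 4*(-12)) = 0*(-3 + 48) = 0*45 = 0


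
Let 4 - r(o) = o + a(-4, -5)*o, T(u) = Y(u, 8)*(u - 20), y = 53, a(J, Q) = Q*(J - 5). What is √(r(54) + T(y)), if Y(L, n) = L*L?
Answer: √90217 ≈ 300.36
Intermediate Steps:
Y(L, n) = L²
a(J, Q) = Q*(-5 + J)
T(u) = u²*(-20 + u) (T(u) = u²*(u - 20) = u²*(-20 + u))
r(o) = 4 - 46*o (r(o) = 4 - (o + (-5*(-5 - 4))*o) = 4 - (o + (-5*(-9))*o) = 4 - (o + 45*o) = 4 - 46*o)
√(r(54) + T(y)) = √((4 - 46*54) + 53²*(-20 + 53)) = √((4 - 2484) + 2809*33) = √(-2480 + 92697) = √90217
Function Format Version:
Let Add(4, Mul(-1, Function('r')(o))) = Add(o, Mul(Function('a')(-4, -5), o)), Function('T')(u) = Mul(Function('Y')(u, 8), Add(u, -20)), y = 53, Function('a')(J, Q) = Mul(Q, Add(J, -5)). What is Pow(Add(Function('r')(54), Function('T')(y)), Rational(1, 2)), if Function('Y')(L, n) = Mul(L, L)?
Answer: Pow(90217, Rational(1, 2)) ≈ 300.36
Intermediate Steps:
Function('Y')(L, n) = Pow(L, 2)
Function('a')(J, Q) = Mul(Q, Add(-5, J))
Function('T')(u) = Mul(Pow(u, 2), Add(-20, u)) (Function('T')(u) = Mul(Pow(u, 2), Add(u, -20)) = Mul(Pow(u, 2), Add(-20, u)))
Function('r')(o) = Add(4, Mul(-46, o)) (Function('r')(o) = Add(4, Mul(-1, Add(o, Mul(Mul(-5, Add(-5, -4)), o)))) = Add(4, Mul(-1, Add(o, Mul(Mul(-5, -9), o)))) = Add(4, Mul(-1, Add(o, Mul(45, o)))) = Add(4, Mul(-1, Mul(46, o))) = Add(4, Mul(-46, o)))
Pow(Add(Function('r')(54), Function('T')(y)), Rational(1, 2)) = Pow(Add(Add(4, Mul(-46, 54)), Mul(Pow(53, 2), Add(-20, 53))), Rational(1, 2)) = Pow(Add(Add(4, -2484), Mul(2809, 33)), Rational(1, 2)) = Pow(Add(-2480, 92697), Rational(1, 2)) = Pow(90217, Rational(1, 2))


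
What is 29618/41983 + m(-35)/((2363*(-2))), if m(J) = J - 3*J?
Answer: 68517929/99205829 ≈ 0.69066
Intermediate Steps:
m(J) = -2*J
29618/41983 + m(-35)/((2363*(-2))) = 29618/41983 + (-2*(-35))/((2363*(-2))) = 29618*(1/41983) + 70/(-4726) = 29618/41983 + 70*(-1/4726) = 29618/41983 - 35/2363 = 68517929/99205829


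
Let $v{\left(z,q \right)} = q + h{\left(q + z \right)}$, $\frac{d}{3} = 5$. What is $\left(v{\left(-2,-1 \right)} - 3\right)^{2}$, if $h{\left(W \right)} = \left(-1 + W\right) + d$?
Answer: $49$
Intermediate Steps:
$d = 15$ ($d = 3 \cdot 5 = 15$)
$h{\left(W \right)} = 14 + W$ ($h{\left(W \right)} = \left(-1 + W\right) + 15 = 14 + W$)
$v{\left(z,q \right)} = 14 + z + 2 q$ ($v{\left(z,q \right)} = q + \left(14 + \left(q + z\right)\right) = q + \left(14 + q + z\right) = 14 + z + 2 q$)
$\left(v{\left(-2,-1 \right)} - 3\right)^{2} = \left(\left(14 - 2 + 2 \left(-1\right)\right) - 3\right)^{2} = \left(\left(14 - 2 - 2\right) - 3\right)^{2} = \left(10 - 3\right)^{2} = 7^{2} = 49$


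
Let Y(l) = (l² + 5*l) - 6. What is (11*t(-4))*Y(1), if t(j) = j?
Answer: 0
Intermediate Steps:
Y(l) = -6 + l² + 5*l
(11*t(-4))*Y(1) = (11*(-4))*(-6 + 1² + 5*1) = -44*(-6 + 1 + 5) = -44*0 = 0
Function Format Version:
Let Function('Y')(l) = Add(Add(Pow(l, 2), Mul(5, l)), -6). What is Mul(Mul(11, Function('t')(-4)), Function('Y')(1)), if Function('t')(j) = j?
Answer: 0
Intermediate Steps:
Function('Y')(l) = Add(-6, Pow(l, 2), Mul(5, l))
Mul(Mul(11, Function('t')(-4)), Function('Y')(1)) = Mul(Mul(11, -4), Add(-6, Pow(1, 2), Mul(5, 1))) = Mul(-44, Add(-6, 1, 5)) = Mul(-44, 0) = 0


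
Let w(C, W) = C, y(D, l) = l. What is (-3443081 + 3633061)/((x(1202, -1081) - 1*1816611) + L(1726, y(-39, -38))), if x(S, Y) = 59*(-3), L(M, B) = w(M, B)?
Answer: -94990/907531 ≈ -0.10467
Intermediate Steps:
L(M, B) = M
x(S, Y) = -177
(-3443081 + 3633061)/((x(1202, -1081) - 1*1816611) + L(1726, y(-39, -38))) = (-3443081 + 3633061)/((-177 - 1*1816611) + 1726) = 189980/((-177 - 1816611) + 1726) = 189980/(-1816788 + 1726) = 189980/(-1815062) = 189980*(-1/1815062) = -94990/907531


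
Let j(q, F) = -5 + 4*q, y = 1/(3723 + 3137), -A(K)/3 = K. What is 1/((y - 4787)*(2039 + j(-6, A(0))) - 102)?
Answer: -686/6600672591 ≈ -1.0393e-7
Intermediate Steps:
A(K) = -3*K
y = 1/6860 ≈ 0.00014577
1/((y - 4787)*(2039 + j(-6, A(0))) - 102) = 1/((1/6860 - 4787)*(2039 + (-5 + 4*(-6))) - 102) = 1/(-32838819*(2039 + (-5 - 24))/6860 - 102) = 1/(-32838819*(2039 - 29)/6860 - 102) = 1/(-32838819/6860*2010 - 102) = 1/(-6600602619/686 - 102) = 1/(-6600672591/686) = -686/6600672591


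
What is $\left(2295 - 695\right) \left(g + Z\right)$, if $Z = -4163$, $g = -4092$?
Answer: $-13208000$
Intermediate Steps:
$\left(2295 - 695\right) \left(g + Z\right) = \left(2295 - 695\right) \left(-4092 - 4163\right) = 1600 \left(-8255\right) = -13208000$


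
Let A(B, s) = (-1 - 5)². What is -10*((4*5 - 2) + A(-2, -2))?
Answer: -540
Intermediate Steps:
A(B, s) = 36 (A(B, s) = (-6)² = 36)
-10*((4*5 - 2) + A(-2, -2)) = -10*((4*5 - 2) + 36) = -10*((20 - 2) + 36) = -10*(18 + 36) = -10*54 = -540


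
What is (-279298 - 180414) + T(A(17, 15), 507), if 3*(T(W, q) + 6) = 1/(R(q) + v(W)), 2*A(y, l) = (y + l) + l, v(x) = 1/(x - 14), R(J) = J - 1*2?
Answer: -13235740919/28791 ≈ -4.5972e+5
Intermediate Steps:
R(J) = -2 + J (R(J) = J - 2 = -2 + J)
v(x) = 1/(-14 + x)
A(y, l) = l + y/2 (A(y, l) = ((y + l) + l)/2 = ((l + y) + l)/2 = (y + 2*l)/2 = l + y/2)
T(W, q) = -6 + 1/(3*(-2 + q + 1/(-14 + W))) (T(W, q) = -6 + 1/(3*((-2 + q) + 1/(-14 + W))) = -6 + 1/(3*(-2 + q + 1/(-14 + W))))
(-279298 - 180414) + T(A(17, 15), 507) = (-279298 - 180414) + (-18 - (-37 + 18*507)*(-14 + (15 + (1/2)*17)))/(3*(1 + (-14 + (15 + (1/2)*17))*(-2 + 507))) = -459712 + (-18 - (-37 + 9126)*(-14 + (15 + 17/2)))/(3*(1 + (-14 + (15 + 17/2))*505)) = -459712 + (-18 - 1*9089*(-14 + 47/2))/(3*(1 + (-14 + 47/2)*505)) = -459712 + (-18 - 1*9089*19/2)/(3*(1 + (19/2)*505)) = -459712 + (-18 - 172691/2)/(3*(1 + 9595/2)) = -459712 + (1/3)*(-172727/2)/(9597/2) = -459712 + (1/3)*(2/9597)*(-172727/2) = -459712 - 172727/28791 = -13235740919/28791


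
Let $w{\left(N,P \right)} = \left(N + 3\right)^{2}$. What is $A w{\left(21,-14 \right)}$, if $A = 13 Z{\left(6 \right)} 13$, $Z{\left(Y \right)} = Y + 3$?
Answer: $876096$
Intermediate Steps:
$Z{\left(Y \right)} = 3 + Y$
$w{\left(N,P \right)} = \left(3 + N\right)^{2}$
$A = 1521$ ($A = 13 \left(3 + 6\right) 13 = 13 \cdot 9 \cdot 13 = 117 \cdot 13 = 1521$)
$A w{\left(21,-14 \right)} = 1521 \left(3 + 21\right)^{2} = 1521 \cdot 24^{2} = 1521 \cdot 576 = 876096$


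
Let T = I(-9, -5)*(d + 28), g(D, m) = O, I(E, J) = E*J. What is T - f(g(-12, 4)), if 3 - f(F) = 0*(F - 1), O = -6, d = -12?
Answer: 717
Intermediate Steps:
g(D, m) = -6
f(F) = 3 (f(F) = 3 - 0*(F - 1) = 3 - 0*(-1 + F) = 3 - 1*0 = 3 + 0 = 3)
T = 720 (T = (-9*(-5))*(-12 + 28) = 45*16 = 720)
T - f(g(-12, 4)) = 720 - 1*3 = 720 - 3 = 717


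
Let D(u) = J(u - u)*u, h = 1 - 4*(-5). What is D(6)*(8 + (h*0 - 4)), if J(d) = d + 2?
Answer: 48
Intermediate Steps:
J(d) = 2 + d
h = 21 (h = 1 + 20 = 21)
D(u) = 2*u (D(u) = (2 + (u - u))*u = (2 + 0)*u = 2*u)
D(6)*(8 + (h*0 - 4)) = (2*6)*(8 + (21*0 - 4)) = 12*(8 + (0 - 4)) = 12*(8 - 4) = 12*4 = 48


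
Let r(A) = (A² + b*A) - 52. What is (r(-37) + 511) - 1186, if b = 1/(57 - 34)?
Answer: 14729/23 ≈ 640.39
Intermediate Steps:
b = 1/23 ≈ 0.043478
r(A) = -52 + A² + A/23 (r(A) = (A² + A/23) - 52 = -52 + A² + A/23)
(r(-37) + 511) - 1186 = ((-52 + (-37)² + (1/23)*(-37)) + 511) - 1186 = ((-52 + 1369 - 37/23) + 511) - 1186 = (30254/23 + 511) - 1186 = 42007/23 - 1186 = 14729/23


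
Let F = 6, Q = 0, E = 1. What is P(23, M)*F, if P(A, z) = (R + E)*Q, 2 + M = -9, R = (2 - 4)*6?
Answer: 0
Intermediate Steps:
R = -12 (R = -2*6 = -12)
M = -11 (M = -2 - 9 = -11)
P(A, z) = 0 (P(A, z) = (-12 + 1)*0 = -11*0 = 0)
P(23, M)*F = 0*6 = 0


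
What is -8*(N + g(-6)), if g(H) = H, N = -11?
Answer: 136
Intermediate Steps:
-8*(N + g(-6)) = -8*(-11 - 6) = -8*(-17) = 136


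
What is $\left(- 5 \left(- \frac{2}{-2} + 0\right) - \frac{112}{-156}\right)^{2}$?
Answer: $\frac{27889}{1521} \approx 18.336$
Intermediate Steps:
$\left(- 5 \left(- \frac{2}{-2} + 0\right) - \frac{112}{-156}\right)^{2} = \left(- 5 \left(\left(-2\right) \left(- \frac{1}{2}\right) + 0\right) - - \frac{28}{39}\right)^{2} = \left(- 5 \left(1 + 0\right) + \frac{28}{39}\right)^{2} = \left(\left(-5\right) 1 + \frac{28}{39}\right)^{2} = \left(-5 + \frac{28}{39}\right)^{2} = \left(- \frac{167}{39}\right)^{2} = \frac{27889}{1521}$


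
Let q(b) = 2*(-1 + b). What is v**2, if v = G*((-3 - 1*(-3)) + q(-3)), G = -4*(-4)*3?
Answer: 147456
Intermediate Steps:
q(b) = -2 + 2*b
G = 48 (G = 16*3 = 48)
v = -384 (v = 48*((-3 - 1*(-3)) + (-2 + 2*(-3))) = 48*((-3 + 3) + (-2 - 6)) = 48*(0 - 8) = 48*(-8) = -384)
v**2 = (-384)**2 = 147456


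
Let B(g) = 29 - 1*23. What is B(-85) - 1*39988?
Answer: -39982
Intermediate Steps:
B(g) = 6 (B(g) = 29 - 23 = 6)
B(-85) - 1*39988 = 6 - 1*39988 = 6 - 39988 = -39982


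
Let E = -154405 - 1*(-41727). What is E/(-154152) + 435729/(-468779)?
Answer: -7173708323/36131610204 ≈ -0.19854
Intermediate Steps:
E = -112678 (E = -154405 + 41727 = -112678)
E/(-154152) + 435729/(-468779) = -112678/(-154152) + 435729/(-468779) = -112678*(-1/154152) + 435729*(-1/468779) = 56339/77076 - 435729/468779 = -7173708323/36131610204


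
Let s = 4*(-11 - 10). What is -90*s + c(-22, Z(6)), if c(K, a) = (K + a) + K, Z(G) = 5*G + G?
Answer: 7552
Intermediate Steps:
Z(G) = 6*G
c(K, a) = a + 2*K
s = -84 (s = 4*(-21) = -84)
-90*s + c(-22, Z(6)) = -90*(-84) + (6*6 + 2*(-22)) = 7560 + (36 - 44) = 7560 - 8 = 7552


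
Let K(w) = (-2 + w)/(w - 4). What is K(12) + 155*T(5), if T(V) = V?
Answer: 3105/4 ≈ 776.25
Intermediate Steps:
K(w) = (-2 + w)/(-4 + w)
K(12) + 155*T(5) = (-2 + 12)/(-4 + 12) + 155*5 = 10/8 + 775 = (⅛)*10 + 775 = 5/4 + 775 = 3105/4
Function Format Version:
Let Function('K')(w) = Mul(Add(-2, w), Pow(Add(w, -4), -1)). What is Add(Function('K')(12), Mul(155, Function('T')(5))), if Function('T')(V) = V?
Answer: Rational(3105, 4) ≈ 776.25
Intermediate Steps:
Function('K')(w) = Mul(Pow(Add(-4, w), -1), Add(-2, w)) (Function('K')(w) = Mul(Add(-2, w), Pow(Add(-4, w), -1)) = Mul(Pow(Add(-4, w), -1), Add(-2, w)))
Add(Function('K')(12), Mul(155, Function('T')(5))) = Add(Mul(Pow(Add(-4, 12), -1), Add(-2, 12)), Mul(155, 5)) = Add(Mul(Pow(8, -1), 10), 775) = Add(Mul(Rational(1, 8), 10), 775) = Add(Rational(5, 4), 775) = Rational(3105, 4)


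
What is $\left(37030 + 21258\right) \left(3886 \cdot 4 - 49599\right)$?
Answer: $-1984997840$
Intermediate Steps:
$\left(37030 + 21258\right) \left(3886 \cdot 4 - 49599\right) = 58288 \left(15544 - 49599\right) = 58288 \left(-34055\right) = -1984997840$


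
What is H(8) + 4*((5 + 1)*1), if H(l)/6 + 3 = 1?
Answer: 12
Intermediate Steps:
H(l) = -12 (H(l) = -18 + 6*1 = -18 + 6 = -12)
H(8) + 4*((5 + 1)*1) = -12 + 4*((5 + 1)*1) = -12 + 4*(6*1) = -12 + 4*6 = -12 + 24 = 12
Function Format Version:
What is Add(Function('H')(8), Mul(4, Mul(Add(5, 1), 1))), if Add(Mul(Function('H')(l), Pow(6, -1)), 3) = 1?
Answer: 12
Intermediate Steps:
Function('H')(l) = -12 (Function('H')(l) = Add(-18, Mul(6, 1)) = Add(-18, 6) = -12)
Add(Function('H')(8), Mul(4, Mul(Add(5, 1), 1))) = Add(-12, Mul(4, Mul(Add(5, 1), 1))) = Add(-12, Mul(4, Mul(6, 1))) = Add(-12, Mul(4, 6)) = Add(-12, 24) = 12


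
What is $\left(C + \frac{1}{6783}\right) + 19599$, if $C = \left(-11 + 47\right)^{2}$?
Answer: $\frac{141730786}{6783} \approx 20895.0$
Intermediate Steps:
$C = 1296$ ($C = 36^{2} = 1296$)
$\left(C + \frac{1}{6783}\right) + 19599 = \left(1296 + \frac{1}{6783}\right) + 19599 = \frac{8790769}{6783} + 19599 = \frac{141730786}{6783}$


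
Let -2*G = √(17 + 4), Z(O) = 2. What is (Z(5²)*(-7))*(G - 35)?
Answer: 490 + 7*√21 ≈ 522.08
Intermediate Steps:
G = -√21/2 (G = -√(17 + 4)/2 = -√21/2 ≈ -2.2913)
(Z(5²)*(-7))*(G - 35) = (2*(-7))*(-√21/2 - 35) = -14*(-35 - √21/2) = 490 + 7*√21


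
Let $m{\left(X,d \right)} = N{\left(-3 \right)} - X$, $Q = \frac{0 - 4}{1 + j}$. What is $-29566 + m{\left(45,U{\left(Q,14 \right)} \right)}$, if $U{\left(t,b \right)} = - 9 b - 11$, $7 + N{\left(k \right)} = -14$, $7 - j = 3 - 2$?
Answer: $-29632$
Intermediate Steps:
$j = 6$ ($j = 7 - \left(3 - 2\right) = 7 - 1 = 6$)
$N{\left(k \right)} = -21$ ($N{\left(k \right)} = -7 - 14 = -21$)
$Q = - \frac{4}{7}$ ($Q = \frac{0 - 4}{1 + 6} = - \frac{4}{7} \approx -0.57143$)
$U{\left(t,b \right)} = -11 - 9 b$
$m{\left(X,d \right)} = -21 - X$
$-29566 + m{\left(45,U{\left(Q,14 \right)} \right)} = -29566 - 66 = -29632$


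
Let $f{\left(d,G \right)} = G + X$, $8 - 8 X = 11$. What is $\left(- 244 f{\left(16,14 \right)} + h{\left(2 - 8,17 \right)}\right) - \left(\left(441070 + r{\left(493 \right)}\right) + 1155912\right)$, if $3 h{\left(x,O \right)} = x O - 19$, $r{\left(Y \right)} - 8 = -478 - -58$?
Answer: $- \frac{9599609}{6} \approx -1.5999 \cdot 10^{6}$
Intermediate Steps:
$X = - \frac{3}{8}$ ($X = 1 - \frac{11}{8} = - \frac{3}{8} \approx -0.375$)
$f{\left(d,G \right)} = - \frac{3}{8} + G$ ($f{\left(d,G \right)} = G - \frac{3}{8} = - \frac{3}{8} + G$)
$r{\left(Y \right)} = -412$ ($r{\left(Y \right)} = 8 - 420 = -412$)
$h{\left(x,O \right)} = - \frac{19}{3} + \frac{O x}{3}$ ($h{\left(x,O \right)} = \frac{x O - 19}{3} = \frac{O x - 19}{3} = \frac{-19 + O x}{3} = - \frac{19}{3} + \frac{O x}{3}$)
$\left(- 244 f{\left(16,14 \right)} + h{\left(2 - 8,17 \right)}\right) - \left(\left(441070 + r{\left(493 \right)}\right) + 1155912\right) = \left(- 244 \left(- \frac{3}{8} + 14\right) + \left(- \frac{19}{3} + \frac{1}{3} \cdot 17 \left(2 - 8\right)\right)\right) - \left(\left(441070 - 412\right) + 1155912\right) = \left(\left(-244\right) \frac{109}{8} + \left(- \frac{19}{3} + \frac{1}{3} \cdot 17 \left(2 - 8\right)\right)\right) - \left(440658 + 1155912\right) = \left(- \frac{6649}{2} + \left(- \frac{19}{3} + \frac{1}{3} \cdot 17 \left(-6\right)\right)\right) - 1596570 = \left(- \frac{6649}{2} - \frac{121}{3}\right) - 1596570 = - \frac{20189}{6} - 1596570 = - \frac{9599609}{6}$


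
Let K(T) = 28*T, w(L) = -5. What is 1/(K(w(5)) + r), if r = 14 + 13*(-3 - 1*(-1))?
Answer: -1/152 ≈ -0.0065789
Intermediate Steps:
r = -12 (r = 14 + 13*(-3 + 1) = 14 + 13*(-2) = 14 - 26 = -12)
1/(K(w(5)) + r) = 1/(28*(-5) - 12) = 1/(-140 - 12) = 1/(-152) = -1/152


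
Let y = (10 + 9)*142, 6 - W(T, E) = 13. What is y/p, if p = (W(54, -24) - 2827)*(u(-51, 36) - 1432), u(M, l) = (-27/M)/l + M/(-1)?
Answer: 91732/133066219 ≈ 0.00068937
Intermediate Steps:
W(T, E) = -7 (W(T, E) = 6 - 1*13 = 6 - 13 = -7)
u(M, l) = -M - 27/(M*l) (u(M, l) = -27/(M*l) + M*(-1) = -27/(M*l) - M = -M - 27/(M*l))
p = 133066219/34 (p = (-7 - 2827)*((-1*(-51) - 27/(-51*36)) - 1432) = -2834*((51 - 27*(-1/51)*1/36) - 1432) = -2834*((51 + 1/68) - 1432) = -2834*(3469/68 - 1432) = -2834*(-93907/68) = 133066219/34 ≈ 3.9137e+6)
y = 2698 (y = 19*142 = 2698)
y/p = 2698/(133066219/34) = 2698*(34/133066219) = 91732/133066219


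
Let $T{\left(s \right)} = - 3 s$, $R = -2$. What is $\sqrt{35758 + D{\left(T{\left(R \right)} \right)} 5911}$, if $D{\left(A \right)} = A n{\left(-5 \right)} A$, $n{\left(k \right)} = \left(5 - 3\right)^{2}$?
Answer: $\sqrt{886942} \approx 941.78$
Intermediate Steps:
$n{\left(k \right)} = 4$ ($n{\left(k \right)} = 2^{2} = 4$)
$D{\left(A \right)} = 4 A^{2}$ ($D{\left(A \right)} = A 4 A = 4 A A = 4 A^{2}$)
$\sqrt{35758 + D{\left(T{\left(R \right)} \right)} 5911} = \sqrt{35758 + 4 \left(\left(-3\right) \left(-2\right)\right)^{2} \cdot 5911} = \sqrt{35758 + 4 \cdot 6^{2} \cdot 5911} = \sqrt{35758 + 4 \cdot 36 \cdot 5911} = \sqrt{35758 + 144 \cdot 5911} = \sqrt{35758 + 851184} = \sqrt{886942}$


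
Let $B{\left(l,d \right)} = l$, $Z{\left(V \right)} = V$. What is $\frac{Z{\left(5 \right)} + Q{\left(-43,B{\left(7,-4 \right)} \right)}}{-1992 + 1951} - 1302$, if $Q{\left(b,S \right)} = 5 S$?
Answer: $- \frac{53422}{41} \approx -1303.0$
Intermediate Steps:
$\frac{Z{\left(5 \right)} + Q{\left(-43,B{\left(7,-4 \right)} \right)}}{-1992 + 1951} - 1302 = \frac{5 + 5 \cdot 7}{-1992 + 1951} - 1302 = \frac{5 + 35}{-41} - 1302 = 40 \left(- \frac{1}{41}\right) - 1302 = - \frac{40}{41} - 1302 = - \frac{53422}{41}$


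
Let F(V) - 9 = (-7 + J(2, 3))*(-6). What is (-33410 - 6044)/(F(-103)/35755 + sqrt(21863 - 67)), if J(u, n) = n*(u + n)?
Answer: -55016433030/27864442863379 - 100877567332700*sqrt(5449)/27864442863379 ≈ -267.24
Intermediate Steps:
J(u, n) = n*(n + u)
F(V) = -39 (F(V) = 9 + (-7 + 3*(3 + 2))*(-6) = 9 + (-7 + 3*5)*(-6) = 9 + (-7 + 15)*(-6) = 9 + 8*(-6) = 9 - 48 = -39)
(-33410 - 6044)/(F(-103)/35755 + sqrt(21863 - 67)) = (-33410 - 6044)/(-39/35755 + sqrt(21863 - 67)) = -39454/(-39*1/35755 + sqrt(21796)) = -39454/(-39/35755 + 2*sqrt(5449))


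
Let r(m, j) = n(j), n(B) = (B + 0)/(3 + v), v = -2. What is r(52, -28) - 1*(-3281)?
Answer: 3253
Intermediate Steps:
n(B) = B (n(B) = (B + 0)/(3 - 2) = B/1 = B*1 = B)
r(m, j) = j
r(52, -28) - 1*(-3281) = -28 - 1*(-3281) = -28 + 3281 = 3253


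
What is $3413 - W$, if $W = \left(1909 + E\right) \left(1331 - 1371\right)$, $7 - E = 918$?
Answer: $43333$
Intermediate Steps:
$E = -911$ ($E = 7 - 918 = -911$)
$W = -39920$ ($W = \left(1909 - 911\right) \left(1331 - 1371\right) = 998 \left(-40\right) = -39920$)
$3413 - W = 3413 - -39920 = 3413 + 39920 = 43333$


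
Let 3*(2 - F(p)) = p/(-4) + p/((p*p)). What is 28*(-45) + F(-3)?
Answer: -45293/36 ≈ -1258.1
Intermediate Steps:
F(p) = 2 - 1/(3*p) + p/12 (F(p) = 2 - (p/(-4) + p/((p*p)))/3 = 2 - (p*(-¼) + p/(p²))/3 = 2 - (-p/4 + p/p²)/3 = 2 - (-p/4 + 1/p)/3 = 2 - (1/p - p/4)/3 = 2 + (-1/(3*p) + p/12) = 2 - 1/(3*p) + p/12)
28*(-45) + F(-3) = 28*(-45) + (1/12)*(-4 - 3*(24 - 3))/(-3) = -1260 + (1/12)*(-⅓)*(-4 - 3*21) = -1260 + (1/12)*(-⅓)*(-4 - 63) = -1260 + (1/12)*(-⅓)*(-67) = -1260 + 67/36 = -45293/36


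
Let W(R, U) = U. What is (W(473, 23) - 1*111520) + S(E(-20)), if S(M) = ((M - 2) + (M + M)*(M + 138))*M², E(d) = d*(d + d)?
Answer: 961022608503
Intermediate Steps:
E(d) = 2*d² (E(d) = d*(2*d) = 2*d²)
S(M) = M²*(-2 + M + 2*M*(138 + M)) (S(M) = ((-2 + M) + (2*M)*(138 + M))*M² = ((-2 + M) + 2*M*(138 + M))*M² = (-2 + M + 2*M*(138 + M))*M² = M²*(-2 + M + 2*M*(138 + M)))
(W(473, 23) - 1*111520) + S(E(-20)) = (23 - 1*111520) + (2*(-20)²)²*(-2 + 2*(2*(-20)²)² + 277*(2*(-20)²)) = (23 - 111520) + (2*400)²*(-2 + 2*(2*400)² + 277*(2*400)) = -111497 + 800²*(-2 + 2*800² + 277*800) = -111497 + 640000*(-2 + 2*640000 + 221600) = -111497 + 640000*(-2 + 1280000 + 221600) = -111497 + 640000*1501598 = -111497 + 961022720000 = 961022608503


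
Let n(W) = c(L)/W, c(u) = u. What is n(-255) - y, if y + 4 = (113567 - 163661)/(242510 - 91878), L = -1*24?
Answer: 28338963/6401860 ≈ 4.4267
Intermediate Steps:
L = -24
y = -326311/75316 (y = -4 + (113567 - 163661)/(242510 - 91878) = -4 - 50094/150632 = -4 - 50094*1/150632 = -4 - 25047/75316 = -326311/75316 ≈ -4.3326)
n(W) = -24/W
n(-255) - y = -24/(-255) - 1*(-326311/75316) = -24*(-1/255) + 326311/75316 = 8/85 + 326311/75316 = 28338963/6401860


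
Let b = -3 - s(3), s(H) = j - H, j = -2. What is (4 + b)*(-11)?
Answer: -66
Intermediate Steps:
s(H) = -2 - H
b = 2 (b = -3 - (-2 - 1*3) = -3 - (-2 - 3) = -3 - 1*(-5) = -3 + 5 = 2)
(4 + b)*(-11) = (4 + 2)*(-11) = 6*(-11) = -66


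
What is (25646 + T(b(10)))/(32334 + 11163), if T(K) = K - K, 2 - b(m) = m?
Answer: 25646/43497 ≈ 0.58960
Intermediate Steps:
b(m) = 2 - m
T(K) = 0
(25646 + T(b(10)))/(32334 + 11163) = (25646 + 0)/(32334 + 11163) = 25646/43497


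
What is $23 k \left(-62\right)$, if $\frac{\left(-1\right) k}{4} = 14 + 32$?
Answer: $262384$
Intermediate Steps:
$k = -184$ ($k = - 4 \left(14 + 32\right) = \left(-4\right) 46 = -184$)
$23 k \left(-62\right) = 23 \left(-184\right) \left(-62\right) = \left(-4232\right) \left(-62\right) = 262384$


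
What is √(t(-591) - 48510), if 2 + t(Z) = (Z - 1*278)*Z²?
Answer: I*√303573701 ≈ 17423.0*I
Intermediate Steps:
t(Z) = -2 + Z²*(-278 + Z) (t(Z) = -2 + (Z - 1*278)*Z² = -2 + (Z - 278)*Z² = -2 + (-278 + Z)*Z² = -2 + Z²*(-278 + Z))
√(t(-591) - 48510) = √((-2 + (-591)³ - 278*(-591)²) - 48510) = √((-2 - 206425071 - 278*349281) - 48510) = √((-2 - 206425071 - 97100118) - 48510) = √(-303525191 - 48510) = √(-303573701) = I*√303573701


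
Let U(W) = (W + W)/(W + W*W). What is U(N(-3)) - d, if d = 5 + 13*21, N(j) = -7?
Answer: -835/3 ≈ -278.33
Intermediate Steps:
U(W) = 2*W/(W + W**2) (U(W) = (2*W)/(W + W**2) = 2*W/(W + W**2))
d = 278 (d = 5 + 273 = 278)
U(N(-3)) - d = 2/(1 - 7) - 1*278 = 2/(-6) - 278 = 2*(-1/6) - 278 = -1/3 - 278 = -835/3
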